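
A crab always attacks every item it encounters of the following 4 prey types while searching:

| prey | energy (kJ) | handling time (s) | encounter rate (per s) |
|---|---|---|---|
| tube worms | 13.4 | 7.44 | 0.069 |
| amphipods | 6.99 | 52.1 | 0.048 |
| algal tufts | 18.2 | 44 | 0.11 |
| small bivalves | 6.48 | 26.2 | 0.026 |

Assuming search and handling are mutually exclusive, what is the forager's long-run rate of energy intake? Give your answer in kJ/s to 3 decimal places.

R = Σλ_iE_i / (1 + Σλ_ih_i)
Numerator: 0.069×13.4 + 0.048×6.99 + 0.11×18.2 + 0.026×6.48 = 3.431
Denominator: 1 + 0.069×7.44 + 0.048×52.1 + 0.11×44 + 0.026×26.2 = 9.535
R = 3.431/9.535 = 0.3598 kJ/s

0.360 kJ/s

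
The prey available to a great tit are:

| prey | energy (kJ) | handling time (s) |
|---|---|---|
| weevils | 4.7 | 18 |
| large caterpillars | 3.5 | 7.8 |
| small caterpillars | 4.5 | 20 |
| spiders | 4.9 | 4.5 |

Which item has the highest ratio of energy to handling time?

Profitability E/h (kJ/s): weevils = 4.7/18 = 0.261, large caterpillars = 3.5/7.8 = 0.449, small caterpillars = 4.5/20 = 0.225, spiders = 4.9/4.5 = 1.09.
Ranked: spiders > large caterpillars > weevils > small caterpillars.

spiders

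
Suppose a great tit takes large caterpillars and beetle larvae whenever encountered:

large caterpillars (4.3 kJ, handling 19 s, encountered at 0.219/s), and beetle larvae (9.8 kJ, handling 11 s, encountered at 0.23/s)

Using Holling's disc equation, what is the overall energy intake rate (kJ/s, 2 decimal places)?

R = (0.219×4.3 + 0.23×9.8) / (1 + 0.219×19 + 0.23×11) = 3.196/7.691 = 0.4155 kJ/s.

0.42 kJ/s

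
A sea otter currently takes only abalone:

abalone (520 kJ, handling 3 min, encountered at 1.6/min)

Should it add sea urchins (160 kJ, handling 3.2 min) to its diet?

On abalone alone, R = ΣλE/(1+Σλh) = 832/5.8 = 143.4 kJ/min.
sea urchins: E/h = 160/3.2 = 50 kJ/min.
50 < 143.4, so adding sea urchins would lower the average — exclude it.

No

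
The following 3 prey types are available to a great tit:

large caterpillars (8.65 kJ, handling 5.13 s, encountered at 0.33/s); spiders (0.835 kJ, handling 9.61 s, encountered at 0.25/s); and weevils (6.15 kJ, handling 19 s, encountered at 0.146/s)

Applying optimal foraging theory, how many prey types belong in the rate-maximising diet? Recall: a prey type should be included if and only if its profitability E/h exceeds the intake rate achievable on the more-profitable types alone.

Rank by E/h (kJ/s): large caterpillars 1.69, weevils 0.324, spiders 0.0869. Include each in turn until the next type's E/h falls below the running intake rate.
Rate on top 1: 1.06. weevils: 0.324 < 1.06 → exclude; stop.
Optimal diet: large caterpillars — 1 of 3 types.

1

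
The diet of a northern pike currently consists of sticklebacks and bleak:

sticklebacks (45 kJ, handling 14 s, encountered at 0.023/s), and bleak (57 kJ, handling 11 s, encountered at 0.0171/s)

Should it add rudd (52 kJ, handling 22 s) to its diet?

Yes

Current rate: (0.023×45 + 0.0171×57)/(1 + 0.023×14 + 0.0171×11) = 1.331 kJ/s.
rudd: E/h = 52/22 = 2.364 kJ/s.
2.364 > 1.331, so adding rudd raises the average — include it.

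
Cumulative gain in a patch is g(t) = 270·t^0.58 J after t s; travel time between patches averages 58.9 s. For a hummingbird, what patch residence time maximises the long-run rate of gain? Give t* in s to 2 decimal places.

By the marginal value theorem, leave when the instantaneous gain rate g'(t) equals the habitat-wide average g(t)/(T + t).
g'(t) = 0.58·270·t^-0.42. Setting 0.58·270·t^-0.42 = 270·t^0.58/(58.9+t) gives 0.58(58.9+t) = t, so 0.42·t = 0.58×58.9.
t* = 0.58×58.9/0.42 = 81.34 s.

81.34 s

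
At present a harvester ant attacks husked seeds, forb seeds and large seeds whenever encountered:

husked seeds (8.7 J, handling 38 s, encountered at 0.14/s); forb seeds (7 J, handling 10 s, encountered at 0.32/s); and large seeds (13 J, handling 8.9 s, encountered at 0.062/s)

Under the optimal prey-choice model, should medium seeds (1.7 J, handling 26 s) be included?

No

On husked seeds, forb seeds and large seeds alone, R = ΣλE/(1+Σλh) = 4.264/10.07 = 0.4234 J/s.
Profitability of medium seeds: 1.7/26 = 0.06538 J/s.
Since 0.06538 < R, time spent handling medium seeds is better spent searching.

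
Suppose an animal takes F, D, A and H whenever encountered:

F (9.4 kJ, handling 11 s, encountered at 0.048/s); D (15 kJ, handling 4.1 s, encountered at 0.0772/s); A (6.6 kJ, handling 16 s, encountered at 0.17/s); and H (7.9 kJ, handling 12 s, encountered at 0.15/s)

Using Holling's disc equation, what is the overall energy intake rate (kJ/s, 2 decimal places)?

R = (0.048×9.4 + 0.0772×15 + 0.17×6.6 + 0.15×7.9) / (1 + 0.048×11 + 0.0772×4.1 + 0.17×16 + 0.15×12) = 3.916/6.365 = 0.6153 kJ/s.

0.62 kJ/s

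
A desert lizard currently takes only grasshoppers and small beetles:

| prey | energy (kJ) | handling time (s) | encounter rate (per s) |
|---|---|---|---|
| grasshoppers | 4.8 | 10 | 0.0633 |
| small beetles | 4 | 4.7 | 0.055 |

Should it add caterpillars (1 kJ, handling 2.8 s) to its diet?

Intake rate on the current diet: R = (0.0633×4.8 + 0.055×4) / (1 + 0.0633×10 + 0.055×4.7) = 0.5238/1.891 = 0.2769 kJ/s.
Profitability of caterpillars: 1/2.8 = 0.3571 kJ/s.
0.3571 > 0.2769, so adding caterpillars raises the average — include it.

Yes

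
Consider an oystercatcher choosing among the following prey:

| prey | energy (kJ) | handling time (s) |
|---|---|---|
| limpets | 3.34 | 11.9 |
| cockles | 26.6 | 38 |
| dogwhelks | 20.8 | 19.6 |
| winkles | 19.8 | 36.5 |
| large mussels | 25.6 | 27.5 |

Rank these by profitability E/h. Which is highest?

Profitability E/h (kJ/s): limpets = 3.34/11.9 = 0.281, cockles = 26.6/38 = 0.7, dogwhelks = 20.8/19.6 = 1.06, winkles = 19.8/36.5 = 0.542, large mussels = 25.6/27.5 = 0.931.
Ranked: dogwhelks > large mussels > cockles > winkles > limpets.

dogwhelks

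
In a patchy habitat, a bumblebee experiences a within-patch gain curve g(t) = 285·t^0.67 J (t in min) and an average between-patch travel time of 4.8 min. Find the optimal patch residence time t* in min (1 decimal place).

9.7 min

Optimal t* satisfies g'(t*) = g(t*)/(T + t*).
g'(t) = 0.67·285·t^-0.33. Setting 0.67·285·t^-0.33 = 285·t^0.67/(4.8+t) gives 0.67(4.8+t) = t, so 0.33·t = 0.67×4.8.
t* = 0.67×4.8/0.33 = 9.745 min.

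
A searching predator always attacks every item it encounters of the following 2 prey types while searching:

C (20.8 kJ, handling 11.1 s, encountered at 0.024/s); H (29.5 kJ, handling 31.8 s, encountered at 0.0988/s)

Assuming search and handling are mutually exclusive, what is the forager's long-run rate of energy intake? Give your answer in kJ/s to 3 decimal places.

0.774 kJ/s

R = Σλ_iE_i / (1 + Σλ_ih_i)
Numerator: 0.024×20.8 + 0.0988×29.5 = 3.414
Denominator: 1 + 0.024×11.1 + 0.0988×31.8 = 4.408
R = 3.414/4.408 = 0.7744 kJ/s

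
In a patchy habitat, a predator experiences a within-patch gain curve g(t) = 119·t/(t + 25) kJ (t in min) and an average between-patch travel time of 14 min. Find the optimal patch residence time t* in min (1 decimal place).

18.7 min

Maximise g(t)/(T+t): set derivative to zero → g'(t)(T+t) = g(t).
g'(t) = 119·25/(t + 25)². Setting 119·25/(t+25)² = 119t/[(t+25)(14+t)] gives 25(14+t) = t(t+25), so t² = 25×14 = 350.
t* = √350 = 18.71 min.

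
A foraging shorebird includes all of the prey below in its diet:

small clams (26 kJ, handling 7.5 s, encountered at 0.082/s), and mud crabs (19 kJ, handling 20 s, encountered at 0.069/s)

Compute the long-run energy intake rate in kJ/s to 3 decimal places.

1.150 kJ/s

R = (0.082×26 + 0.069×19) / (1 + 0.082×7.5 + 0.069×20) = 3.443/2.995 = 1.15 kJ/s.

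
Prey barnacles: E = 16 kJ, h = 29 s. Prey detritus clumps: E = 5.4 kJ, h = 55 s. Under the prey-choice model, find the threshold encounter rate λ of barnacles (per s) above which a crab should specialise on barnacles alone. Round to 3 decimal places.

Drop detritus clumps once their profitability E₂/h₂ falls below the rate achievable on barnacles alone: E₂/h₂ = λE₁/(1 + λh₁).
Solve for λ: λE₁h₂ = E₂(1 + λh₁) → λ(E₁h₂ − E₂h₁) = E₂ → λ = E₂/(E₁h₂ − E₂h₁).
λ = 5.4/(16×55 − 5.4×29) = 5.4/723.4 = 0.007465 per s.

0.007 per s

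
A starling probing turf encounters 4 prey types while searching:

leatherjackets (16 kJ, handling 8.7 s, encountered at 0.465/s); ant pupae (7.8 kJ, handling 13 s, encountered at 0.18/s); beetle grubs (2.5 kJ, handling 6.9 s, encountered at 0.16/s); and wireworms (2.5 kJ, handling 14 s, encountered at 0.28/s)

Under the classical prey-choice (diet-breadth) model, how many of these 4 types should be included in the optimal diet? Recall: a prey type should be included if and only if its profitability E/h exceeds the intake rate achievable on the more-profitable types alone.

Rank by E/h (kJ/s): leatherjackets 1.84, ant pupae 0.6, beetle grubs 0.362, wireworms 0.179. Include each in turn until the next type's E/h falls below the running intake rate.
Rate on top 1: 1.475. ant pupae: 0.6 < 1.475 → exclude; stop.
Optimal diet: leatherjackets — 1 of 4 types.

1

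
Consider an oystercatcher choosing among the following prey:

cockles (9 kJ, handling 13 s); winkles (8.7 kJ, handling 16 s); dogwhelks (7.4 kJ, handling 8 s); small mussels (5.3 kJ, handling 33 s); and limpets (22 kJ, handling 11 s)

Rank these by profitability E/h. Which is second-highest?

dogwhelks

Profitability E/h (kJ/s): cockles = 9/13 = 0.692, winkles = 8.7/16 = 0.544, dogwhelks = 7.4/8 = 0.925, small mussels = 5.3/33 = 0.161, limpets = 22/11 = 2.
Ranked: limpets > dogwhelks > cockles > winkles > small mussels.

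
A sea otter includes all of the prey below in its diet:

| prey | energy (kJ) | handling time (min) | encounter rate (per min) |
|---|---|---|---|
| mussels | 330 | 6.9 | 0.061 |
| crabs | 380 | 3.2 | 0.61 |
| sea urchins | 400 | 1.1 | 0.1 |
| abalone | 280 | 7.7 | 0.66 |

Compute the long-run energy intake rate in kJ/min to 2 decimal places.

Energy encountered per unit search time: 0.061×330 + 0.61×380 + 0.1×400 + 0.66×280 = 476.7 kJ/min.
Handling time per unit search time: 0.061×6.9 + 0.61×3.2 + 0.1×1.1 + 0.66×7.7 = 7.565.
Rate = 476.7/(1 + 7.565) = 55.66 kJ/min.

55.66 kJ/min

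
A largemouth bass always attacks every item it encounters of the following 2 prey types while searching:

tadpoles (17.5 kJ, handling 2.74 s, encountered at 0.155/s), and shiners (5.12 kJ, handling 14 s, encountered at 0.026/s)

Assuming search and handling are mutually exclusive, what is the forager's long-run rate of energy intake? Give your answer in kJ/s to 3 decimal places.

1.591 kJ/s

R = (0.155×17.5 + 0.026×5.12) / (1 + 0.155×2.74 + 0.026×14) = 2.846/1.789 = 1.591 kJ/s.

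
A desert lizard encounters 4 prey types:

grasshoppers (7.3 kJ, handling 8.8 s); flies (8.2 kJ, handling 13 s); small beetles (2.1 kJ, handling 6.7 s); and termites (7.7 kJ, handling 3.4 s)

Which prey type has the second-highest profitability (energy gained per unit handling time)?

grasshoppers

In descending order of E/h:
termites: 7.7/3.4 = 2.26 kJ/s
grasshoppers: 7.3/8.8 = 0.83 kJ/s
flies: 8.2/13 = 0.631 kJ/s
small beetles: 2.1/6.7 = 0.313 kJ/s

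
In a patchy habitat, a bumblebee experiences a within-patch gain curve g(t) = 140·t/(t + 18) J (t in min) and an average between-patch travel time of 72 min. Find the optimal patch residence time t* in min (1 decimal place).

By the marginal value theorem, leave when the instantaneous gain rate g'(t) equals the habitat-wide average g(t)/(T + t).
g'(t) = 140·18/(t + 18)². Setting 140·18/(t+18)² = 140t/[(t+18)(72+t)] gives 18(72+t) = t(t+18), so t² = 18×72 = 1296.
t* = √1296 = 36 min.

36.0 min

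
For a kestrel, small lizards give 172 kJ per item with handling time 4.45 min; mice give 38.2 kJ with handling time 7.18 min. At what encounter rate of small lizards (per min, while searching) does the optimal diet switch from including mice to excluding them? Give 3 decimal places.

The zero-one rule: include mice iff E₂/h₂ > λE₁/(1+λh₁). Equality gives the switch point.
λE₁h₂ = E₂ + λE₂h₁ ⇒ λ = E₂/(E₁h₂ − E₂h₁) = 38.2/(1235 − 170) = 0.03587 per min.

0.036 per min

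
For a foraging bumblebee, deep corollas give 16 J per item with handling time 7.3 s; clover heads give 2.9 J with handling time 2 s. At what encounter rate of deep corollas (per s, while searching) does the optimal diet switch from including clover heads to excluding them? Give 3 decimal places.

0.268 per s

At the threshold, the rate on deep corollas alone equals the profitability of clover heads: λ·16/(1 + λ·7.3) = 2.9/2 = 1.45.
Rearranging, λ(16 − 1.45×7.3) = 1.45, so λ = 1.45/5.415 = 0.2678 per s.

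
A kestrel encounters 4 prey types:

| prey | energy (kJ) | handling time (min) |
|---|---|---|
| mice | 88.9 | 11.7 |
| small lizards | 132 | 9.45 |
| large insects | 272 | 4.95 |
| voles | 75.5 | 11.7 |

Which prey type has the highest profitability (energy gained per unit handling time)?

Profitability E/h (kJ/min): mice = 88.9/11.7 = 7.6, small lizards = 132/9.45 = 14, large insects = 272/4.95 = 54.9, voles = 75.5/11.7 = 6.45.
Ranked: large insects > small lizards > mice > voles.

large insects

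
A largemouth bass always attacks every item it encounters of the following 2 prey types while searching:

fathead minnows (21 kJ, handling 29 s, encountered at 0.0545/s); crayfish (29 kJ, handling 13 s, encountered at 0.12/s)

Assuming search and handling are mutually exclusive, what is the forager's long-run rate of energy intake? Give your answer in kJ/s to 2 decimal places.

R = Σλ_iE_i / (1 + Σλ_ih_i)
Numerator: 0.0545×21 + 0.12×29 = 4.625
Denominator: 1 + 0.0545×29 + 0.12×13 = 4.141
R = 4.625/4.141 = 1.117 kJ/s

1.12 kJ/s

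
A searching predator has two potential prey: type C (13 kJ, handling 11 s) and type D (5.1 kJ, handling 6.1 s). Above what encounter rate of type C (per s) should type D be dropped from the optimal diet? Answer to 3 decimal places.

0.220 per s

At the threshold, the rate on type C alone equals the profitability of type D: λ·13/(1 + λ·11) = 5.1/6.1 = 0.8361.
Rearranging, λ(13 − 0.8361×11) = 0.8361, so λ = 0.8361/3.803 = 0.2198 per s.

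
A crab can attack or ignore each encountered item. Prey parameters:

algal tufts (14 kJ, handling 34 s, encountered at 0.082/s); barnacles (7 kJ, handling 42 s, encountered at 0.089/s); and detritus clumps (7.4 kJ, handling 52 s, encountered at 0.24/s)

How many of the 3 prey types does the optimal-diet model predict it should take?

Profitabilities (E/h, kJ/s): algal tufts 0.412, barnacles 0.167, detritus clumps 0.142. Add prey in this order while the next type's profitability exceeds the intake rate on those already taken.
Rate on top 1: 0.3031. barnacles: 0.167 < 0.3031 → exclude; stop.
Optimal diet: algal tufts — 1 of 3 types.

1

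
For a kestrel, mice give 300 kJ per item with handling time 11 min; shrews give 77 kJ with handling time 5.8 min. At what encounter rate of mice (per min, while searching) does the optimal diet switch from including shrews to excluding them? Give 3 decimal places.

0.086 per min

At the threshold, the rate on mice alone equals the profitability of shrews: λ·300/(1 + λ·11) = 77/5.8 = 13.28.
Rearranging, λ(300 − 13.28×11) = 13.28, so λ = 13.28/154 = 0.08623 per min.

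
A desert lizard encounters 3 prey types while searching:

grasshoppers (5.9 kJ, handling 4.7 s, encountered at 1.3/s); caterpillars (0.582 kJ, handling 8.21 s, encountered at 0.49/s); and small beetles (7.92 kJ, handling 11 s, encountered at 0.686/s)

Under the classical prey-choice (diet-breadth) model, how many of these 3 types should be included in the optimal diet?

E/h in descending order: grasshoppers 1.26, small beetles 0.72, caterpillars 0.0709 kJ/s. The optimal diet is the largest prefix of this list for which every included type satisfies E_i/h_i > R on the types above it.
Rate on top 1: 1.079. small beetles: 0.72 < 1.079 → exclude; stop.
Optimal diet: grasshoppers — 1 of 3 types.

1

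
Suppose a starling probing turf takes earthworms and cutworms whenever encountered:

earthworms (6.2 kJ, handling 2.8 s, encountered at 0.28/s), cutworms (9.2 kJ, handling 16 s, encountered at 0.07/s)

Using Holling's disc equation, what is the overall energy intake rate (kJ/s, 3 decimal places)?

R = (0.28×6.2 + 0.07×9.2) / (1 + 0.28×2.8 + 0.07×16) = 2.38/2.904 = 0.8196 kJ/s.

0.820 kJ/s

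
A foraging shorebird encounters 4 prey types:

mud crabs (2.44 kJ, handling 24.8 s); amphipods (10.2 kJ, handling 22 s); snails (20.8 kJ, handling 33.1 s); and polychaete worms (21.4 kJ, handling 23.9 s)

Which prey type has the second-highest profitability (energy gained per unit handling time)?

snails

Profitability E/h (kJ/s): mud crabs = 2.44/24.8 = 0.0984, amphipods = 10.2/22 = 0.464, snails = 20.8/33.1 = 0.628, polychaete worms = 21.4/23.9 = 0.895.
Ranked: polychaete worms > snails > amphipods > mud crabs.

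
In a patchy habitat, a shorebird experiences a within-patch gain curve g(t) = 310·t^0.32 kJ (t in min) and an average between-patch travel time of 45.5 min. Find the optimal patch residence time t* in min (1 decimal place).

21.4 min

Maximise g(t)/(T+t): set derivative to zero → g'(t)(T+t) = g(t).
g'(t) = 0.32·310·t^-0.68. Setting 0.32·310·t^-0.68 = 310·t^0.32/(45.5+t) gives 0.32(45.5+t) = t, so 0.68·t = 0.32×45.5.
t* = 0.32×45.5/0.68 = 21.41 min.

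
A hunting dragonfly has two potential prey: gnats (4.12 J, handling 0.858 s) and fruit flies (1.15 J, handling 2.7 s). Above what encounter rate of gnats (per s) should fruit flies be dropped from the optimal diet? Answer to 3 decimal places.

At the threshold, the rate on gnats alone equals the profitability of fruit flies: λ·4.12/(1 + λ·0.858) = 1.15/2.7 = 0.4259.
Rearranging, λ(4.12 − 0.4259×0.858) = 0.4259, so λ = 0.4259/3.755 = 0.1134 per s.

0.113 per s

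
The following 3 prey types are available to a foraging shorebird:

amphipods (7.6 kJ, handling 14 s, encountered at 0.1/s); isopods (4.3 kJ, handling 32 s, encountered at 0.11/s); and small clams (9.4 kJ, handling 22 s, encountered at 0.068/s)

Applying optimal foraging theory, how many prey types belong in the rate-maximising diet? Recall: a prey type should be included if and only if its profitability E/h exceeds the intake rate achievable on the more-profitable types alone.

2

E/h in descending order: amphipods 0.543, small clams 0.427, isopods 0.134 kJ/s. The optimal diet is the largest prefix of this list for which every included type satisfies E_i/h_i > R on the types above it.
Rate on top 1: 0.3167. small clams: 0.427 > 0.3167 → include.
Rate on top 2: 0.3591. isopods: 0.134 < 0.3591 → exclude; stop.
Optimal diet: amphipods, small clams — 2 of 3 types.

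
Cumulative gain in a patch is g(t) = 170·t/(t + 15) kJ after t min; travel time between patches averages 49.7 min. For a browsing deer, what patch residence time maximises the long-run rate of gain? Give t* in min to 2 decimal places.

By the marginal value theorem, leave when the instantaneous gain rate g'(t) equals the habitat-wide average g(t)/(T + t).
g'(t) = 170·15/(t + 15)². Setting 170·15/(t+15)² = 170t/[(t+15)(49.7+t)] gives 15(49.7+t) = t(t+15), so t² = 15×49.7 = 745.5.
t* = √745.5 = 27.3 min.

27.30 min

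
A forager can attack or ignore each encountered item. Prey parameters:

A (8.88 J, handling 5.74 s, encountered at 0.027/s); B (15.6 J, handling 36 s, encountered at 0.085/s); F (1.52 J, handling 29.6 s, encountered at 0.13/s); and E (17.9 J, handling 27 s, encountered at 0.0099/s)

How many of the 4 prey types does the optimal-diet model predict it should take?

3

Rank by E/h (J/s): A 1.55, E 0.663, B 0.433, F 0.0514. Include each in turn until the next type's E/h falls below the running intake rate.
Rate on top 1: 0.2076. E: 0.663 > 0.2076 → include.
Rate on top 2: 0.2932. B: 0.433 > 0.2932 → include.
Rate on top 3: 0.3889. F: 0.0514 < 0.3889 → exclude; stop.
Optimal diet: A, E, B — 3 of 4 types.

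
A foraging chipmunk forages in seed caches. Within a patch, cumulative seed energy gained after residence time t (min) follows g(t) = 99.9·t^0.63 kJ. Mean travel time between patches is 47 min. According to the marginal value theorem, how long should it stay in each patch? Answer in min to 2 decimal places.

By the marginal value theorem, leave when the instantaneous gain rate g'(t) equals the habitat-wide average g(t)/(T + t).
g'(t) = 0.63·99.9·t^-0.37. Setting 0.63·99.9·t^-0.37 = 99.9·t^0.63/(47+t) gives 0.63(47+t) = t, so 0.37·t = 0.63×47.
t* = 0.63×47/0.37 = 80.03 min.

80.03 min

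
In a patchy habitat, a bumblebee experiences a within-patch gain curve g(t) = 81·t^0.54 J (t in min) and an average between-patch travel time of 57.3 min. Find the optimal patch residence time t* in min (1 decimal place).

Maximise g(t)/(T+t): set derivative to zero → g'(t)(T+t) = g(t).
g'(t) = 0.54·81·t^-0.46. Setting 0.54·81·t^-0.46 = 81·t^0.54/(57.3+t) gives 0.54(57.3+t) = t, so 0.46·t = 0.54×57.3.
t* = 0.54×57.3/0.46 = 67.27 min.

67.3 min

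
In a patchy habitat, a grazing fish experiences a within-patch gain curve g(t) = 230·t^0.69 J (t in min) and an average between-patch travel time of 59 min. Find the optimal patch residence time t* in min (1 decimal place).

131.3 min

Optimal t* satisfies g'(t*) = g(t*)/(T + t*).
g'(t) = 0.69·230·t^-0.31. Setting 0.69·230·t^-0.31 = 230·t^0.69/(59+t) gives 0.69(59+t) = t, so 0.31·t = 0.69×59.
t* = 0.69×59/0.31 = 131.3 min.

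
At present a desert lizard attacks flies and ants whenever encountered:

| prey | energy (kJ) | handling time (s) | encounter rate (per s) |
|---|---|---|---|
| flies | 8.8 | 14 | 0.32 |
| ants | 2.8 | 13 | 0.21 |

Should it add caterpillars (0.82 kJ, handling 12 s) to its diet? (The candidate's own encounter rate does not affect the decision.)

Intake rate on the current diet: R = (0.32×8.8 + 0.21×2.8) / (1 + 0.32×14 + 0.21×13) = 3.404/8.21 = 0.4146 kJ/s.
caterpillars: E/h = 0.82/12 = 0.06833 kJ/s.
Since 0.06833 < R, time spent handling caterpillars is better spent searching.

No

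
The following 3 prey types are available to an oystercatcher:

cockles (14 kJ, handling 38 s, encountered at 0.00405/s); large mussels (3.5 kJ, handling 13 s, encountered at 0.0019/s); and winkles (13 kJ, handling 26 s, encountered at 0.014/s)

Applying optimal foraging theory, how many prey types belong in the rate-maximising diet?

3

E/h in descending order: winkles 0.5, cockles 0.368, large mussels 0.269 kJ/s. The optimal diet is the largest prefix of this list for which every included type satisfies E_i/h_i > R on the types above it.
Rate on top 1: 0.1334. cockles: 0.368 > 0.1334 → include.
Rate on top 2: 0.1573. large mussels: 0.269 > 0.1573 → include.
Optimal diet: winkles, cockles, large mussels — 3 of 3 types.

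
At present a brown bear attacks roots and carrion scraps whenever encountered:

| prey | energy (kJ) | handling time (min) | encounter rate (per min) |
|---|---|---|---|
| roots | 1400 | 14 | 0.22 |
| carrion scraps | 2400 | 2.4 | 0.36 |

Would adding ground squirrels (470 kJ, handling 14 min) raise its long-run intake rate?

Current rate: (0.22×1400 + 0.36×2400)/(1 + 0.22×14 + 0.36×2.4) = 237.1 kJ/min.
ground squirrels: E/h = 470/14 = 33.57 kJ/min.
33.57 < 237.1, so adding ground squirrels would lower the average — exclude it.

No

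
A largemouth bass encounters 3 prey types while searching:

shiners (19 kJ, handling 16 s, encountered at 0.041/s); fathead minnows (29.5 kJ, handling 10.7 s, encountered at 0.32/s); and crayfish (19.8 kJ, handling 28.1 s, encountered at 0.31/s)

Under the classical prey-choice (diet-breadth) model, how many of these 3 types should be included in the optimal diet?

1

E/h in descending order: fathead minnows 2.76, shiners 1.19, crayfish 0.705 kJ/s. The optimal diet is the largest prefix of this list for which every included type satisfies E_i/h_i > R on the types above it.
Rate on top 1: 2.134. shiners: 1.19 < 2.134 → exclude; stop.
Optimal diet: fathead minnows — 1 of 3 types.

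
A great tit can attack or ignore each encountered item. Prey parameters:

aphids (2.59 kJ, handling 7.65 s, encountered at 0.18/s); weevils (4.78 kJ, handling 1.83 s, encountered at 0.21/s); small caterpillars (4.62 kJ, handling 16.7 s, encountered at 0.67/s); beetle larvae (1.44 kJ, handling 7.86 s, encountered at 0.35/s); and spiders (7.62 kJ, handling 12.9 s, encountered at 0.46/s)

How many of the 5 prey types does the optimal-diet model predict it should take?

Profitabilities (E/h, kJ/s): weevils 2.61, spiders 0.591, aphids 0.339, small caterpillars 0.277, beetle larvae 0.183. Add prey in this order while the next type's profitability exceeds the intake rate on those already taken.
Rate on top 1: 0.7251. spiders: 0.591 < 0.7251 → exclude; stop.
Optimal diet: weevils — 1 of 5 types.

1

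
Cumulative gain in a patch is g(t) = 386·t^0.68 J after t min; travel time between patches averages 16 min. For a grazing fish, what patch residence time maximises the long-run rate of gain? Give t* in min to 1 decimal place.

34.0 min

Maximise g(t)/(T+t): set derivative to zero → g'(t)(T+t) = g(t).
g'(t) = 0.68·386·t^-0.32. Setting 0.68·386·t^-0.32 = 386·t^0.68/(16+t) gives 0.68(16+t) = t, so 0.32·t = 0.68×16.
t* = 0.68×16/0.32 = 34 min.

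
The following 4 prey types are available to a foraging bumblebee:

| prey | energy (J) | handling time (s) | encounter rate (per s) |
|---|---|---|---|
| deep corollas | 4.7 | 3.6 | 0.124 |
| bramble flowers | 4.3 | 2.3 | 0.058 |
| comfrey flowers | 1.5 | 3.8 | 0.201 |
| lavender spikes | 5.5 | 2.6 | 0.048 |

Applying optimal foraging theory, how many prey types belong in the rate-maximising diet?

3

Profitabilities (E/h, J/s): lavender spikes 2.12, bramble flowers 1.87, deep corollas 1.31, comfrey flowers 0.395. Add prey in this order while the next type's profitability exceeds the intake rate on those already taken.
Rate on top 1: 0.2347. bramble flowers: 1.87 > 0.2347 → include.
Rate on top 2: 0.408. deep corollas: 1.31 > 0.408 → include.
Rate on top 3: 0.6431. comfrey flowers: 0.395 < 0.6431 → exclude; stop.
Optimal diet: lavender spikes, bramble flowers, deep corollas — 3 of 4 types.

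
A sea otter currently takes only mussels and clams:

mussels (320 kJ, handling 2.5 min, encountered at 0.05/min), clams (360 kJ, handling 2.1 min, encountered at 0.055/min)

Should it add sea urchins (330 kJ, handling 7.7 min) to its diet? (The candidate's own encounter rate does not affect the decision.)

Yes

On mussels and clams alone, R = ΣλE/(1+Σλh) = 35.8/1.24 = 28.86 kJ/min.
sea urchins: E/h = 330/7.7 = 42.86 kJ/min.
42.86 > 28.86, so adding sea urchins raises the average — include it.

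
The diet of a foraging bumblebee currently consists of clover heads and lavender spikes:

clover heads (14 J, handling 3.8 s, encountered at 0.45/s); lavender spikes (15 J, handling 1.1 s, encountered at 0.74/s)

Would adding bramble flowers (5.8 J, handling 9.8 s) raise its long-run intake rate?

No

Intake rate on the current diet: R = (0.45×14 + 0.74×15) / (1 + 0.45×3.8 + 0.74×1.1) = 17.4/3.524 = 4.938 J/s.
bramble flowers: E/h = 5.8/9.8 = 0.5918 J/s.
Since 0.5918 < R, time spent handling bramble flowers is better spent searching.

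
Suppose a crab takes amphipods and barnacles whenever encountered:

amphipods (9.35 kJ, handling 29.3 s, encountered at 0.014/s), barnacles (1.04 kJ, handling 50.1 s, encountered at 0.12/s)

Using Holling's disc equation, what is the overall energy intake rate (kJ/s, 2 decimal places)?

0.03 kJ/s

R = (0.014×9.35 + 0.12×1.04) / (1 + 0.014×29.3 + 0.12×50.1) = 0.2557/7.422 = 0.03445 kJ/s.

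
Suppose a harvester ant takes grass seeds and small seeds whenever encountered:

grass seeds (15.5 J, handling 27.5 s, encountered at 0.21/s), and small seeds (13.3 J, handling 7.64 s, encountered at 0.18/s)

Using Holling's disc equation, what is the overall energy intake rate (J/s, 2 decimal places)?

Energy encountered per unit search time: 0.21×15.5 + 0.18×13.3 = 5.649 J/s.
Handling time per unit search time: 0.21×27.5 + 0.18×7.64 = 7.15.
Rate = 5.649/(1 + 7.15) = 0.6931 J/s.

0.69 J/s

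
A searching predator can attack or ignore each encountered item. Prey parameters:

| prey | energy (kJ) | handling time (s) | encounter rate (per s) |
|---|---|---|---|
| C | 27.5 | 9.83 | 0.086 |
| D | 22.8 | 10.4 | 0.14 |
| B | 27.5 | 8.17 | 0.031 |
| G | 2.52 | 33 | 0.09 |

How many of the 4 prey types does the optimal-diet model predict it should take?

Profitabilities (E/h, kJ/s): B 3.37, C 2.8, D 2.19, G 0.0764. Add prey in this order while the next type's profitability exceeds the intake rate on those already taken.
Rate on top 1: 0.6802. C: 2.8 > 0.6802 → include.
Rate on top 2: 1.533. D: 2.19 > 1.533 → include.
Rate on top 3: 1.803. G: 0.0764 < 1.803 → exclude; stop.
Optimal diet: B, C, D — 3 of 4 types.

3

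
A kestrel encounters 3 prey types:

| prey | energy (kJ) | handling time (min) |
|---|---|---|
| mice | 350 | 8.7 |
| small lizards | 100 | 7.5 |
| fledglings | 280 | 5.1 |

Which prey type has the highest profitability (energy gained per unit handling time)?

fledglings

In descending order of E/h:
fledglings: 280/5.1 = 54.9 kJ/min
mice: 350/8.7 = 40.2 kJ/min
small lizards: 100/7.5 = 13.3 kJ/min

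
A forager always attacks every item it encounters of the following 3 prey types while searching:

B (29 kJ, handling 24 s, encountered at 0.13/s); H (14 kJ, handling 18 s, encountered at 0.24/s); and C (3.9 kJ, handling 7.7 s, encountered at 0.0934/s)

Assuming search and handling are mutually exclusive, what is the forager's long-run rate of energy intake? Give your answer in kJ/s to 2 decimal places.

0.82 kJ/s

Energy encountered per unit search time: 0.13×29 + 0.24×14 + 0.0934×3.9 = 7.494 kJ/s.
Handling time per unit search time: 0.13×24 + 0.24×18 + 0.0934×7.7 = 8.159.
Rate = 7.494/(1 + 8.159) = 0.8182 kJ/s.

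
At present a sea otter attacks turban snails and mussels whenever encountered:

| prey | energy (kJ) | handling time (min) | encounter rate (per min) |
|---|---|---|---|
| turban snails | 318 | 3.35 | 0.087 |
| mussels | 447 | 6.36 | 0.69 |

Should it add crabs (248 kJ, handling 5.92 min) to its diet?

No

Intake rate on the current diet: R = (0.087×318 + 0.69×447) / (1 + 0.087×3.35 + 0.69×6.36) = 336.1/5.68 = 59.17 kJ/min.
Profitability of crabs: 248/5.92 = 41.89 kJ/min.
41.89 < 59.17, so adding crabs would lower the average — exclude it.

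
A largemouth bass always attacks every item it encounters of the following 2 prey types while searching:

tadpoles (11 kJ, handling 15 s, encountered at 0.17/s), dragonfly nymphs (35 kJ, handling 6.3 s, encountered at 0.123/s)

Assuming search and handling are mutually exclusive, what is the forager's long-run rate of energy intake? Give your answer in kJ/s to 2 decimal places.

R = (0.17×11 + 0.123×35) / (1 + 0.17×15 + 0.123×6.3) = 6.175/4.325 = 1.428 kJ/s.

1.43 kJ/s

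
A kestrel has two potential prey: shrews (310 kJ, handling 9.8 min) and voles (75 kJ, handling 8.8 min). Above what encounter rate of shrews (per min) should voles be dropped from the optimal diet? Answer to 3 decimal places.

0.038 per min

Drop voles once their profitability E₂/h₂ falls below the rate achievable on shrews alone: E₂/h₂ = λE₁/(1 + λh₁).
Solve for λ: λE₁h₂ = E₂(1 + λh₁) → λ(E₁h₂ − E₂h₁) = E₂ → λ = E₂/(E₁h₂ − E₂h₁).
λ = 75/(310×8.8 − 75×9.8) = 75/1993 = 0.03763 per min.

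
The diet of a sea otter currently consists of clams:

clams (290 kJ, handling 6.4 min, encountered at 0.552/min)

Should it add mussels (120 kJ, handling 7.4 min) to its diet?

No

Current rate: (0.552×290)/(1 + 0.552×6.4) = 35.32 kJ/min.
Profitability of mussels: 120/7.4 = 16.22 kJ/min.
16.22 < 35.32, so adding mussels would lower the average — exclude it.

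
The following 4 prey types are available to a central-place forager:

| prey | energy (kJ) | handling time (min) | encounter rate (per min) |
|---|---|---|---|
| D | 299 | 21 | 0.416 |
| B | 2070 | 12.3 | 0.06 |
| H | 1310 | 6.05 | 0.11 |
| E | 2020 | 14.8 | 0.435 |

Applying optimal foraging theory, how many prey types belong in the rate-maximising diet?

3

E/h in descending order: H 217, B 168, E 136, D 14.2 kJ/min. The optimal diet is the largest prefix of this list for which every included type satisfies E_i/h_i > R on the types above it.
Rate on top 1: 86.52. B: 168 > 86.52 → include.
Rate on top 2: 111.6. E: 136 > 111.6 → include.
Rate on top 3: 129.7. D: 14.2 < 129.7 → exclude; stop.
Optimal diet: H, B, E — 3 of 4 types.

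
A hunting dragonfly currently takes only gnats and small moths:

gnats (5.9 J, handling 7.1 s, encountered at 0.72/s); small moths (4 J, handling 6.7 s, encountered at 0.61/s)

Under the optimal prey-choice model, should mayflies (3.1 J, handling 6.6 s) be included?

No

Current rate: (0.72×5.9 + 0.61×4)/(1 + 0.72×7.1 + 0.61×6.7) = 0.6558 J/s.
mayflies: E/h = 3.1/6.6 = 0.4697 J/s.
Since 0.4697 < R, time spent handling mayflies is better spent searching.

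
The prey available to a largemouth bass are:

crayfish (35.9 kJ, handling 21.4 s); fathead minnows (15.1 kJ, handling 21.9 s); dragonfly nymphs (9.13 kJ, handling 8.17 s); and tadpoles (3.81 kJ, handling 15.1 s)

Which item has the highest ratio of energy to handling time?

Profitability E/h (kJ/s): crayfish = 35.9/21.4 = 1.68, fathead minnows = 15.1/21.9 = 0.689, dragonfly nymphs = 9.13/8.17 = 1.12, tadpoles = 3.81/15.1 = 0.252.
Ranked: crayfish > dragonfly nymphs > fathead minnows > tadpoles.

crayfish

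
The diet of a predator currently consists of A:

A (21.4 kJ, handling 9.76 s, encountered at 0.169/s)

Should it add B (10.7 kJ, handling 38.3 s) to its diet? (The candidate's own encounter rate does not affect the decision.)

No

Current rate: (0.169×21.4)/(1 + 0.169×9.76) = 1.365 kJ/s.
B: E/h = 10.7/38.3 = 0.2794 kJ/s.
Since 0.2794 < R, time spent handling B is better spent searching.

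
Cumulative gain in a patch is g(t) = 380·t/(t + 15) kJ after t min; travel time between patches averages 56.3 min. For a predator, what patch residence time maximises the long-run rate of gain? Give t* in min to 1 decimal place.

Maximise g(t)/(T+t): set derivative to zero → g'(t)(T+t) = g(t).
g'(t) = 380·15/(t + 15)². Setting 380·15/(t+15)² = 380t/[(t+15)(56.3+t)] gives 15(56.3+t) = t(t+15), so t² = 15×56.3 = 844.5.
t* = √844.5 = 29.06 min.

29.1 min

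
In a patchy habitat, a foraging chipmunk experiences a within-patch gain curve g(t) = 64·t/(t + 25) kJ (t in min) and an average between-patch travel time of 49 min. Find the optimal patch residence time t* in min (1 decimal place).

By the marginal value theorem, leave when the instantaneous gain rate g'(t) equals the habitat-wide average g(t)/(T + t).
g'(t) = 64·25/(t + 25)². Setting 64·25/(t+25)² = 64t/[(t+25)(49+t)] gives 25(49+t) = t(t+25), so t² = 25×49 = 1225.
t* = √1225 = 35 min.

35.0 min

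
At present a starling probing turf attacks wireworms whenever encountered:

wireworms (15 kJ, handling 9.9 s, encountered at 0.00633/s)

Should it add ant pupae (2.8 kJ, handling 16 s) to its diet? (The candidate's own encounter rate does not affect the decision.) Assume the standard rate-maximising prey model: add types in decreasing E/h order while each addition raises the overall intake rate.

Current rate: (0.00633×15)/(1 + 0.00633×9.9) = 0.08935 kJ/s.
Profitability of ant pupae: 2.8/16 = 0.175 kJ/s.
0.175 > 0.08935, so adding ant pupae raises the average — include it.

Yes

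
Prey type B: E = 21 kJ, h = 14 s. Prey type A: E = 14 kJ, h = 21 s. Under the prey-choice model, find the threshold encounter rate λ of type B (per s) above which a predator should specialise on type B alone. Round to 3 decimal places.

0.057 per s

The zero-one rule: include type A iff E₂/h₂ > λE₁/(1+λh₁). Equality gives the switch point.
λE₁h₂ = E₂ + λE₂h₁ ⇒ λ = E₂/(E₁h₂ − E₂h₁) = 14/(441 − 196) = 0.05714 per s.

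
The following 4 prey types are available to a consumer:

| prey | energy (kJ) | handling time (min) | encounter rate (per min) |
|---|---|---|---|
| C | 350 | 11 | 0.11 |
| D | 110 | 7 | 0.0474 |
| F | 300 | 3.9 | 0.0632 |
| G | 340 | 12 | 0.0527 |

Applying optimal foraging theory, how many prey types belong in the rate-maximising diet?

3

Profitabilities (E/h, kJ/min): F 76.9, C 31.8, G 28.3, D 15.7. Add prey in this order while the next type's profitability exceeds the intake rate on those already taken.
Rate on top 1: 15.21. C: 31.8 > 15.21 → include.
Rate on top 2: 23.39. G: 28.3 > 23.39 → include.
Rate on top 3: 24.4. D: 15.7 < 24.4 → exclude; stop.
Optimal diet: F, C, G — 3 of 4 types.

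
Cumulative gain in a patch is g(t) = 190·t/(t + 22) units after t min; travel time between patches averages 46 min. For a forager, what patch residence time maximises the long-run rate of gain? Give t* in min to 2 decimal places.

31.81 min

Maximise g(t)/(T+t): set derivative to zero → g'(t)(T+t) = g(t).
g'(t) = 190·22/(t + 22)². Setting 190·22/(t+22)² = 190t/[(t+22)(46+t)] gives 22(46+t) = t(t+22), so t² = 22×46 = 1012.
t* = √1012 = 31.81 min.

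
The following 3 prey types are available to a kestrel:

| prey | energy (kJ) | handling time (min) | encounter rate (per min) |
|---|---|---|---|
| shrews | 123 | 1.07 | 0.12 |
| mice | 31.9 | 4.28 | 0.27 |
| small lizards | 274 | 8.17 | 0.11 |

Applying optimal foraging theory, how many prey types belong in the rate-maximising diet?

Rank by E/h (kJ/min): shrews 115, small lizards 33.5, mice 7.45. Include each in turn until the next type's E/h falls below the running intake rate.
Rate on top 1: 13.08. small lizards: 33.5 > 13.08 → include.
Rate on top 2: 22.15. mice: 7.45 < 22.15 → exclude; stop.
Optimal diet: shrews, small lizards — 2 of 3 types.

2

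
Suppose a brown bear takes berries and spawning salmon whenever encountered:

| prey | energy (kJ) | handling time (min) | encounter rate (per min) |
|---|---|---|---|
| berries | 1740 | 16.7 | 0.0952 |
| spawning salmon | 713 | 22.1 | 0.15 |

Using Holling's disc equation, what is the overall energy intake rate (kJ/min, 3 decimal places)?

R = (0.0952×1740 + 0.15×713) / (1 + 0.0952×16.7 + 0.15×22.1) = 272.6/5.905 = 46.17 kJ/min.

46.165 kJ/min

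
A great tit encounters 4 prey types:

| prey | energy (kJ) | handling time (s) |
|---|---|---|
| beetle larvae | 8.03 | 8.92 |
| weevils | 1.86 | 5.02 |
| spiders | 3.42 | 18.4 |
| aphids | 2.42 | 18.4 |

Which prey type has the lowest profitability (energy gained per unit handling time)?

Profitability E/h (kJ/s): beetle larvae = 8.03/8.92 = 0.9, weevils = 1.86/5.02 = 0.371, spiders = 3.42/18.4 = 0.186, aphids = 2.42/18.4 = 0.132.
Ranked: beetle larvae > weevils > spiders > aphids.

aphids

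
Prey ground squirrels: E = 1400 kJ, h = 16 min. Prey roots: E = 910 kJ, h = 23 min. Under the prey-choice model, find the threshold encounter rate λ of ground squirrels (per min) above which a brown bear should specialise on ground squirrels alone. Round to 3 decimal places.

0.052 per min

The zero-one rule: include roots iff E₂/h₂ > λE₁/(1+λh₁). Equality gives the switch point.
λE₁h₂ = E₂ + λE₂h₁ ⇒ λ = E₂/(E₁h₂ − E₂h₁) = 910/(3.22e+04 − 1.456e+04) = 0.05159 per min.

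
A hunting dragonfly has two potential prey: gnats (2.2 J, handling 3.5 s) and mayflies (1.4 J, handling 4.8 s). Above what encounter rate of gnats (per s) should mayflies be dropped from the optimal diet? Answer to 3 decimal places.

At the threshold, the rate on gnats alone equals the profitability of mayflies: λ·2.2/(1 + λ·3.5) = 1.4/4.8 = 0.2917.
Rearranging, λ(2.2 − 0.2917×3.5) = 0.2917, so λ = 0.2917/1.179 = 0.2473 per s.

0.247 per s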